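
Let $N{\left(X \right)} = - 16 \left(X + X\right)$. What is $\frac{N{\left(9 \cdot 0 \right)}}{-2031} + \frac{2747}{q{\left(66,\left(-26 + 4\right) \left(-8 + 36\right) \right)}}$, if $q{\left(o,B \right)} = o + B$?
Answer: $- \frac{2747}{550} \approx -4.9945$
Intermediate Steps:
$N{\left(X \right)} = - 32 X$ ($N{\left(X \right)} = - 16 \cdot 2 X = - 32 X$)
$q{\left(o,B \right)} = B + o$
$\frac{N{\left(9 \cdot 0 \right)}}{-2031} + \frac{2747}{q{\left(66,\left(-26 + 4\right) \left(-8 + 36\right) \right)}} = \frac{\left(-32\right) 9 \cdot 0}{-2031} + \frac{2747}{\left(-26 + 4\right) \left(-8 + 36\right) + 66} = \left(-32\right) 0 \left(- \frac{1}{2031}\right) + \frac{2747}{\left(-22\right) 28 + 66} = 0 \left(- \frac{1}{2031}\right) + \frac{2747}{-616 + 66} = 0 + \frac{2747}{-550} = 0 + 2747 \left(- \frac{1}{550}\right) = 0 - \frac{2747}{550} = - \frac{2747}{550}$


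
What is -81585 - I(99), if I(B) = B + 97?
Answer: -81781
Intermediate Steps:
I(B) = 97 + B
-81585 - I(99) = -81585 - (97 + 99) = -81585 - 1*196 = -81585 - 196 = -81781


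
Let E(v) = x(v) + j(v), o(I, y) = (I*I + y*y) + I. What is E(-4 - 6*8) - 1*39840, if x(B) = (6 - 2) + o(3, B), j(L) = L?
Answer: -37172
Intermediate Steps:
o(I, y) = I + I² + y² (o(I, y) = (I² + y²) + I = I + I² + y²)
x(B) = 16 + B² (x(B) = (6 - 2) + (3 + 3² + B²) = 4 + (3 + 9 + B²) = 4 + (12 + B²) = 16 + B²)
E(v) = 16 + v + v² (E(v) = (16 + v²) + v = 16 + v + v²)
E(-4 - 6*8) - 1*39840 = (16 + (-4 - 6*8) + (-4 - 6*8)²) - 1*39840 = (16 + (-4 - 48) + (-4 - 48)²) - 39840 = (16 - 52 + (-52)²) - 39840 = (16 - 52 + 2704) - 39840 = 2668 - 39840 = -37172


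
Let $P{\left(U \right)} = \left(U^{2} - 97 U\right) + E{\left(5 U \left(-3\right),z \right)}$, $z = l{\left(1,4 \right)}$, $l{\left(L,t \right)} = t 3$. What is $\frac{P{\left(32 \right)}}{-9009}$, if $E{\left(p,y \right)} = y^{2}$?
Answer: $\frac{176}{819} \approx 0.2149$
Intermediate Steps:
$l{\left(L,t \right)} = 3 t$
$z = 12$ ($z = 3 \cdot 4 = 12$)
$P{\left(U \right)} = 144 + U^{2} - 97 U$ ($P{\left(U \right)} = \left(U^{2} - 97 U\right) + 12^{2} = \left(U^{2} - 97 U\right) + 144 = 144 + U^{2} - 97 U$)
$\frac{P{\left(32 \right)}}{-9009} = \frac{144 + 32^{2} - 3104}{-9009} = \left(144 + 1024 - 3104\right) \left(- \frac{1}{9009}\right) = \left(-1936\right) \left(- \frac{1}{9009}\right) = \frac{176}{819}$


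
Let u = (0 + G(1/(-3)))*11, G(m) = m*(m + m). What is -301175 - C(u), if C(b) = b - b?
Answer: -301175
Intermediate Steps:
G(m) = 2*m² (G(m) = m*(2*m) = 2*m²)
u = 22/9 (u = (0 + 2*(1/(-3))²)*11 = (0 + 2*(-⅓)²)*11 = (0 + 2*(⅑))*11 = (0 + 2/9)*11 = (2/9)*11 = 22/9 ≈ 2.4444)
C(b) = 0
-301175 - C(u) = -301175 - 1*0 = -301175 + 0 = -301175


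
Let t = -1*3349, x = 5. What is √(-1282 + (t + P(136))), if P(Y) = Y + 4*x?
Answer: 5*I*√179 ≈ 66.895*I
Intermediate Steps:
P(Y) = 20 + Y (P(Y) = Y + 4*5 = Y + 20 = 20 + Y)
t = -3349
√(-1282 + (t + P(136))) = √(-1282 + (-3349 + (20 + 136))) = √(-1282 + (-3349 + 156)) = √(-1282 - 3193) = √(-4475) = 5*I*√179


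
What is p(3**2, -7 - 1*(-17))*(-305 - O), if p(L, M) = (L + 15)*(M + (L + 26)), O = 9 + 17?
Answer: -357480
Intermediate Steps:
O = 26
p(L, M) = (15 + L)*(26 + L + M) (p(L, M) = (15 + L)*(M + (26 + L)) = (15 + L)*(26 + L + M))
p(3**2, -7 - 1*(-17))*(-305 - O) = (390 + (3**2)**2 + 15*(-7 - 1*(-17)) + 41*3**2 + 3**2*(-7 - 1*(-17)))*(-305 - 1*26) = (390 + 9**2 + 15*(-7 + 17) + 41*9 + 9*(-7 + 17))*(-305 - 26) = (390 + 81 + 15*10 + 369 + 9*10)*(-331) = (390 + 81 + 150 + 369 + 90)*(-331) = 1080*(-331) = -357480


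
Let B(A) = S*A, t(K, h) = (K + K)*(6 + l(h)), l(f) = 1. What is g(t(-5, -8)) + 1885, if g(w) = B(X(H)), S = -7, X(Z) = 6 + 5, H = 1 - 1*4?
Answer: 1808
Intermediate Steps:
H = -3 (H = 1 - 4 = -3)
X(Z) = 11
t(K, h) = 14*K (t(K, h) = (K + K)*(6 + 1) = (2*K)*7 = 14*K)
B(A) = -7*A
g(w) = -77 (g(w) = -7*11 = -77)
g(t(-5, -8)) + 1885 = -77 + 1885 = 1808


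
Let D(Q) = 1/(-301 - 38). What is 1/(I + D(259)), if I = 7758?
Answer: 339/2629961 ≈ 0.00012890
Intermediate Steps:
D(Q) = -1/339 (D(Q) = 1/(-339) = -1/339)
1/(I + D(259)) = 1/(7758 - 1/339) = 1/(2629961/339) = 339/2629961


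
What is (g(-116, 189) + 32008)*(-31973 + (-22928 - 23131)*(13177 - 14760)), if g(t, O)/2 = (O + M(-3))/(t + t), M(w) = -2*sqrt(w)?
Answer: 67645569945584/29 + 36439712*I*sqrt(3)/29 ≈ 2.3326e+12 + 2.1764e+6*I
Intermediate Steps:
g(t, O) = (O - 2*I*sqrt(3))/t (g(t, O) = 2*((O - 2*I*sqrt(3))/(t + t)) = 2*((O - 2*I*sqrt(3))/((2*t))) = 2*((O - 2*I*sqrt(3))*(1/(2*t))) = 2*((O - 2*I*sqrt(3))/(2*t)) = (O - 2*I*sqrt(3))/t)
(g(-116, 189) + 32008)*(-31973 + (-22928 - 23131)*(13177 - 14760)) = ((189 - 2*I*sqrt(3))/(-116) + 32008)*(-31973 + (-22928 - 23131)*(13177 - 14760)) = (-(189 - 2*I*sqrt(3))/116 + 32008)*(-31973 - 46059*(-1583)) = ((-189/116 + I*sqrt(3)/58) + 32008)*(-31973 + 72911397) = (3712739/116 + I*sqrt(3)/58)*72879424 = 67645569945584/29 + 36439712*I*sqrt(3)/29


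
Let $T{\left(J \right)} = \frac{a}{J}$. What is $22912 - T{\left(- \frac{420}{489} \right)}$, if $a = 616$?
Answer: $\frac{118146}{5} \approx 23629.0$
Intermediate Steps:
$T{\left(J \right)} = \frac{616}{J}$
$22912 - T{\left(- \frac{420}{489} \right)} = 22912 - \frac{616}{\left(-420\right) \frac{1}{489}} = 22912 - \frac{616}{- \frac{140}{163}} = 22912 - 616 \left(- \frac{163}{140}\right) = 22912 - - \frac{3586}{5} = 22912 + \frac{3586}{5} = \frac{118146}{5}$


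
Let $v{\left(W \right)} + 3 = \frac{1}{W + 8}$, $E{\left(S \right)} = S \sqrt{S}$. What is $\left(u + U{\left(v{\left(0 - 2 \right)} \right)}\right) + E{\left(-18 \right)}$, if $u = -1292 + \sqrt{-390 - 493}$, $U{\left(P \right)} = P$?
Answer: $- \frac{7769}{6} + i \sqrt{883} - 54 i \sqrt{2} \approx -1294.8 - 46.652 i$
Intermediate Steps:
$E{\left(S \right)} = S^{\frac{3}{2}}$
$v{\left(W \right)} = -3 + \frac{1}{8 + W}$ ($v{\left(W \right)} = -3 + \frac{1}{W + 8} = -3 + \frac{1}{8 + W}$)
$u = -1292 + i \sqrt{883}$ ($u = -1292 + \sqrt{-883} = -1292 + i \sqrt{883} \approx -1292.0 + 29.715 i$)
$\left(u + U{\left(v{\left(0 - 2 \right)} \right)}\right) + E{\left(-18 \right)} = \left(\left(-1292 + i \sqrt{883}\right) + \frac{-23 - 3 \left(0 - 2\right)}{8 + \left(0 - 2\right)}\right) + \left(-18\right)^{\frac{3}{2}} = \left(\left(-1292 + i \sqrt{883}\right) + \frac{-23 - 3 \left(0 - 2\right)}{8 + \left(0 - 2\right)}\right) - 54 i \sqrt{2} = \left(\left(-1292 + i \sqrt{883}\right) + \frac{-23 - -6}{8 - 2}\right) - 54 i \sqrt{2} = \left(\left(-1292 + i \sqrt{883}\right) + \frac{-23 + 6}{6}\right) - 54 i \sqrt{2} = \left(\left(-1292 + i \sqrt{883}\right) + \frac{1}{6} \left(-17\right)\right) - 54 i \sqrt{2} = \left(\left(-1292 + i \sqrt{883}\right) - \frac{17}{6}\right) - 54 i \sqrt{2} = \left(- \frac{7769}{6} + i \sqrt{883}\right) - 54 i \sqrt{2} = - \frac{7769}{6} + i \sqrt{883} - 54 i \sqrt{2}$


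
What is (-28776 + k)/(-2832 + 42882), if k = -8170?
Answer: -18473/20025 ≈ -0.92250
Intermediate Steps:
(-28776 + k)/(-2832 + 42882) = (-28776 - 8170)/(-2832 + 42882) = -36946/40050 = -36946*1/40050 = -18473/20025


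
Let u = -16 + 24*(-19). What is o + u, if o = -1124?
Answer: -1596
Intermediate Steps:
u = -472 (u = -16 - 456 = -472)
o + u = -1124 - 472 = -1596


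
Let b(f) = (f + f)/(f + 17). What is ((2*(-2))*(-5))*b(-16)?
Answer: -640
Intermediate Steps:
b(f) = 2*f/(17 + f) (b(f) = (2*f)/(17 + f) = 2*f/(17 + f))
((2*(-2))*(-5))*b(-16) = ((2*(-2))*(-5))*(2*(-16)/(17 - 16)) = (-4*(-5))*(2*(-16)/1) = 20*(2*(-16)*1) = 20*(-32) = -640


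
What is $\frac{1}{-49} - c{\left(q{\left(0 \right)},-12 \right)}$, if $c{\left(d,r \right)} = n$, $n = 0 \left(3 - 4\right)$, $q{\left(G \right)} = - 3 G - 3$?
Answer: $- \frac{1}{49} \approx -0.020408$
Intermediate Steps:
$q{\left(G \right)} = -3 - 3 G$
$n = 0$ ($n = 0 \left(-1\right) = 0$)
$c{\left(d,r \right)} = 0$
$\frac{1}{-49} - c{\left(q{\left(0 \right)},-12 \right)} = \frac{1}{-49} - 0 = - \frac{1}{49} + 0 = - \frac{1}{49}$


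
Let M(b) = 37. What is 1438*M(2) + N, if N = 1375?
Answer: 54581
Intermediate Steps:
1438*M(2) + N = 1438*37 + 1375 = 53206 + 1375 = 54581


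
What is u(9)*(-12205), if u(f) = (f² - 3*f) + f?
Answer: -768915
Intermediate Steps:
u(f) = f² - 2*f
u(9)*(-12205) = (9*(-2 + 9))*(-12205) = (9*7)*(-12205) = 63*(-12205) = -768915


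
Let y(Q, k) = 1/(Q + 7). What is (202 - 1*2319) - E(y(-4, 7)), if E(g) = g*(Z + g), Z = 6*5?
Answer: -19144/9 ≈ -2127.1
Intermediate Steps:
Z = 30
y(Q, k) = 1/(7 + Q)
E(g) = g*(30 + g)
(202 - 1*2319) - E(y(-4, 7)) = (202 - 1*2319) - (30 + 1/(7 - 4))/(7 - 4) = (202 - 2319) - (30 + 1/3)/3 = -2117 - (30 + ⅓)/3 = -2117 - 91/(3*3) = -2117 - 1*91/9 = -2117 - 91/9 = -19144/9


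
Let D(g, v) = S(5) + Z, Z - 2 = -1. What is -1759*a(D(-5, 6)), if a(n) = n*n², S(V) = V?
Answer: -379944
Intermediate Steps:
Z = 1 (Z = 2 - 1 = 1)
D(g, v) = 6 (D(g, v) = 5 + 1 = 6)
a(n) = n³
-1759*a(D(-5, 6)) = -1759*6³ = -1759*216 = -379944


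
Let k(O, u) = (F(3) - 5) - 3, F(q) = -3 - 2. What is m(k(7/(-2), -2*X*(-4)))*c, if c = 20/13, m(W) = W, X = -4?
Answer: -20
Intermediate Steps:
F(q) = -5
k(O, u) = -13 (k(O, u) = (-5 - 5) - 3 = -10 - 3 = -13)
c = 20/13 (c = 20*(1/13) = 20/13 ≈ 1.5385)
m(k(7/(-2), -2*X*(-4)))*c = -13*20/13 = -20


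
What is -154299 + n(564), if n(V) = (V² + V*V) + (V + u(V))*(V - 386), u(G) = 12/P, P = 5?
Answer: 2913561/5 ≈ 5.8271e+5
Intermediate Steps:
u(G) = 12/5
n(V) = 2*V² + (-386 + V)*(12/5 + V) (n(V) = (V² + V*V) + (V + 12/5)*(V - 386) = (V² + V²) + (12/5 + V)*(-386 + V) = 2*V² + (-386 + V)*(12/5 + V))
-154299 + n(564) = -154299 + (-4632/5 + 3*564² - 1918/5*564) = -154299 + (-4632/5 + 3*318096 - 1081752/5) = -154299 + (-4632/5 + 954288 - 1081752/5) = -154299 + 3685056/5 = 2913561/5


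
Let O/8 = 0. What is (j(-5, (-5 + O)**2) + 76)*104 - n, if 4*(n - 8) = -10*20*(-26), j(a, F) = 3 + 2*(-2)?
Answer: 6492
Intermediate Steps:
O = 0 (O = 8*0 = 0)
j(a, F) = -1 (j(a, F) = 3 - 4 = -1)
n = 1308 (n = 8 + (-10*20*(-26))/4 = 8 + (-200*(-26))/4 = 8 + (1/4)*5200 = 8 + 1300 = 1308)
(j(-5, (-5 + O)**2) + 76)*104 - n = (-1 + 76)*104 - 1*1308 = 75*104 - 1308 = 7800 - 1308 = 6492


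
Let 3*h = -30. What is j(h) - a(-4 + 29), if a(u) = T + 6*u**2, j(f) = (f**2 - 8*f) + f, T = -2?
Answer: -3578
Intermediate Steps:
h = -10 (h = (1/3)*(-30) = -10)
j(f) = f**2 - 7*f
a(u) = -2 + 6*u**2
j(h) - a(-4 + 29) = -10*(-7 - 10) - (-2 + 6*(-4 + 29)**2) = -10*(-17) - (-2 + 6*25**2) = 170 - (-2 + 6*625) = 170 - (-2 + 3750) = 170 - 1*3748 = 170 - 3748 = -3578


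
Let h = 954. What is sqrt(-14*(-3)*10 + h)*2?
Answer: 2*sqrt(1374) ≈ 74.135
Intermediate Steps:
sqrt(-14*(-3)*10 + h)*2 = sqrt(-14*(-3)*10 + 954)*2 = sqrt(42*10 + 954)*2 = sqrt(420 + 954)*2 = sqrt(1374)*2 = 2*sqrt(1374)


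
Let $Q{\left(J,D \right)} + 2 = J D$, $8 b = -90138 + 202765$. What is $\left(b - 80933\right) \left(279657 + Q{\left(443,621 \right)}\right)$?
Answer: $- \frac{148352552223}{4} \approx -3.7088 \cdot 10^{10}$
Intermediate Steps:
$b = \frac{112627}{8}$ ($b = \frac{-90138 + 202765}{8} = \frac{1}{8} \cdot 112627 = \frac{112627}{8} \approx 14078.0$)
$Q{\left(J,D \right)} = -2 + D J$ ($Q{\left(J,D \right)} = -2 + J D = -2 + D J$)
$\left(b - 80933\right) \left(279657 + Q{\left(443,621 \right)}\right) = \left(\frac{112627}{8} - 80933\right) \left(279657 + \left(-2 + 621 \cdot 443\right)\right) = - \frac{534837 \left(279657 + \left(-2 + 275103\right)\right)}{8} = - \frac{534837 \left(279657 + 275101\right)}{8} = \left(- \frac{534837}{8}\right) 554758 = - \frac{148352552223}{4}$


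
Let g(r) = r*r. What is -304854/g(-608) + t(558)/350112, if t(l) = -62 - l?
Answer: -1671284927/2022246912 ≈ -0.82645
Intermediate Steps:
g(r) = r**2
-304854/g(-608) + t(558)/350112 = -304854/((-608)**2) + (-62 - 1*558)/350112 = -304854/369664 + (-62 - 558)*(1/350112) = -304854*1/369664 - 620*1/350112 = -152427/184832 - 155/87528 = -1671284927/2022246912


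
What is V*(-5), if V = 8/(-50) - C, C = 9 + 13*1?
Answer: 554/5 ≈ 110.80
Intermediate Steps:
C = 22 (C = 9 + 13 = 22)
V = -554/25 (V = 8/(-50) - 1*22 = 8*(-1/50) - 22 = -4/25 - 22 = -554/25 ≈ -22.160)
V*(-5) = -554/25*(-5) = 554/5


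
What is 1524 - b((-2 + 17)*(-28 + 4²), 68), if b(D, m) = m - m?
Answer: 1524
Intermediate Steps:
b(D, m) = 0
1524 - b((-2 + 17)*(-28 + 4²), 68) = 1524 - 1*0 = 1524 + 0 = 1524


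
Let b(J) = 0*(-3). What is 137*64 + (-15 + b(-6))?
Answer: 8753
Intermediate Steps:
b(J) = 0
137*64 + (-15 + b(-6)) = 137*64 + (-15 + 0) = 8768 - 15 = 8753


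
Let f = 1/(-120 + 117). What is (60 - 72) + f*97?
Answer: -133/3 ≈ -44.333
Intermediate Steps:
f = -⅓ (f = 1/(-3) = -⅓ ≈ -0.33333)
(60 - 72) + f*97 = (60 - 72) - ⅓*97 = -12 - 97/3 = -133/3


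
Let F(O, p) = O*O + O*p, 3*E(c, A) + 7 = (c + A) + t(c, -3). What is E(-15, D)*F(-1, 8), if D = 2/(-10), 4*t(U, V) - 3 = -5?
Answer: 1589/30 ≈ 52.967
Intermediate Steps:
t(U, V) = -½ (t(U, V) = ¾ + (¼)*(-5) = ¾ - 5/4 = -½)
D = -⅕ (D = 2*(-⅒) = -⅕ ≈ -0.20000)
E(c, A) = -5/2 + A/3 + c/3 (E(c, A) = -7/3 + ((c + A) - ½)/3 = -7/3 + ((A + c) - ½)/3 = -7/3 + (-½ + A + c)/3 = -7/3 + (-⅙ + A/3 + c/3) = -5/2 + A/3 + c/3)
F(O, p) = O² + O*p
E(-15, D)*F(-1, 8) = (-5/2 + (⅓)*(-⅕) + (⅓)*(-15))*(-(-1 + 8)) = (-5/2 - 1/15 - 5)*(-1*7) = -227/30*(-7) = 1589/30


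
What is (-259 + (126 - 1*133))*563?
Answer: -149758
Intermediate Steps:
(-259 + (126 - 1*133))*563 = (-259 + (126 - 133))*563 = (-259 - 7)*563 = -266*563 = -149758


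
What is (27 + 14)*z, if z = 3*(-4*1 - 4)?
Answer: -984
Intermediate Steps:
z = -24 (z = 3*(-4 - 4) = 3*(-8) = -24)
(27 + 14)*z = (27 + 14)*(-24) = 41*(-24) = -984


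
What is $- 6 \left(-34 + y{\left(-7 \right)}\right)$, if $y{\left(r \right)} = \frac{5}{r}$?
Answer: $\frac{1458}{7} \approx 208.29$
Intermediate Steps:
$- 6 \left(-34 + y{\left(-7 \right)}\right) = - 6 \left(-34 + \frac{5}{-7}\right) = - 6 \left(-34 + 5 \left(- \frac{1}{7}\right)\right) = - 6 \left(-34 - \frac{5}{7}\right) = \left(-6\right) \left(- \frac{243}{7}\right) = \frac{1458}{7}$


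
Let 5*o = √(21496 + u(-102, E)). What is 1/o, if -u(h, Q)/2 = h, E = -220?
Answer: √217/434 ≈ 0.033942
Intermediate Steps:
u(h, Q) = -2*h
o = 2*√217 (o = √(21496 - 2*(-102))/5 = √(21496 + 204)/5 = √21700/5 = (10*√217)/5 = 2*√217 ≈ 29.462)
1/o = 1/(2*√217) = √217/434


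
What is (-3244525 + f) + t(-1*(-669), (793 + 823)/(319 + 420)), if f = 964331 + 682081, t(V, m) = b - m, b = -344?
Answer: -1181261339/739 ≈ -1.5985e+6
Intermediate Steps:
t(V, m) = -344 - m
f = 1646412
(-3244525 + f) + t(-1*(-669), (793 + 823)/(319 + 420)) = (-3244525 + 1646412) + (-344 - (793 + 823)/(319 + 420)) = -1598113 + (-344 - 1616/739) = -1598113 - 255832/739 = -1181261339/739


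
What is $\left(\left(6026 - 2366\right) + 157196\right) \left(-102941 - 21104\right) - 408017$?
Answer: $-19953790537$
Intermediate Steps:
$\left(\left(6026 - 2366\right) + 157196\right) \left(-102941 - 21104\right) - 408017 = \left(\left(6026 - 2366\right) + 157196\right) \left(-124045\right) - 408017 = \left(3660 + 157196\right) \left(-124045\right) - 408017 = 160856 \left(-124045\right) - 408017 = -19953382520 - 408017 = -19953790537$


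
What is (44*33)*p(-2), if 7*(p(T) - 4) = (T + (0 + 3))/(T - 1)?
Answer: 40172/7 ≈ 5738.9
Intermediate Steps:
p(T) = 4 + (3 + T)/(7*(-1 + T)) (p(T) = 4 + ((T + (0 + 3))/(T - 1))/7 = 4 + ((T + 3)/(-1 + T))/7 = 4 + ((3 + T)/(-1 + T))/7 = 4 + (3 + T)/(7*(-1 + T)))
(44*33)*p(-2) = (44*33)*((-25 + 29*(-2))/(7*(-1 - 2))) = 1452*((⅐)*(-25 - 58)/(-3)) = 1452*((⅐)*(-⅓)*(-83)) = 1452*(83/21) = 40172/7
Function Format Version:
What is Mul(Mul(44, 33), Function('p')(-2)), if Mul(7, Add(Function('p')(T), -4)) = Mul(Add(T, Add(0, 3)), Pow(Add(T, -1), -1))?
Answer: Rational(40172, 7) ≈ 5738.9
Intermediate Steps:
Function('p')(T) = Add(4, Mul(Rational(1, 7), Pow(Add(-1, T), -1), Add(3, T))) (Function('p')(T) = Add(4, Mul(Rational(1, 7), Mul(Add(T, Add(0, 3)), Pow(Add(T, -1), -1)))) = Add(4, Mul(Rational(1, 7), Mul(Add(T, 3), Pow(Add(-1, T), -1)))) = Add(4, Mul(Rational(1, 7), Mul(Add(3, T), Pow(Add(-1, T), -1)))) = Add(4, Mul(Rational(1, 7), Mul(Pow(Add(-1, T), -1), Add(3, T)))) = Add(4, Mul(Rational(1, 7), Pow(Add(-1, T), -1), Add(3, T))))
Mul(Mul(44, 33), Function('p')(-2)) = Mul(Mul(44, 33), Mul(Rational(1, 7), Pow(Add(-1, -2), -1), Add(-25, Mul(29, -2)))) = Mul(1452, Mul(Rational(1, 7), Pow(-3, -1), Add(-25, -58))) = Mul(1452, Mul(Rational(1, 7), Rational(-1, 3), -83)) = Mul(1452, Rational(83, 21)) = Rational(40172, 7)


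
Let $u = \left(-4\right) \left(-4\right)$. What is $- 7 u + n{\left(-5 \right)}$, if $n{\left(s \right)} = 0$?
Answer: $-112$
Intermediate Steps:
$u = 16$
$- 7 u + n{\left(-5 \right)} = \left(-7\right) 16 + 0 = -112 + 0 = -112$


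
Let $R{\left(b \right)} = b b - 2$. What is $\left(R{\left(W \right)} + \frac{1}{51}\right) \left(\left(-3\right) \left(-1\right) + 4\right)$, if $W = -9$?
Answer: $\frac{28210}{51} \approx 553.14$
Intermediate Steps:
$R{\left(b \right)} = -2 + b^{2}$ ($R{\left(b \right)} = b^{2} - 2 = -2 + b^{2}$)
$\left(R{\left(W \right)} + \frac{1}{51}\right) \left(\left(-3\right) \left(-1\right) + 4\right) = \left(\left(-2 + \left(-9\right)^{2}\right) + \frac{1}{51}\right) \left(\left(-3\right) \left(-1\right) + 4\right) = \left(\left(-2 + 81\right) + \frac{1}{51}\right) \left(3 + 4\right) = \left(79 + \frac{1}{51}\right) 7 = \frac{4030}{51} \cdot 7 = \frac{28210}{51}$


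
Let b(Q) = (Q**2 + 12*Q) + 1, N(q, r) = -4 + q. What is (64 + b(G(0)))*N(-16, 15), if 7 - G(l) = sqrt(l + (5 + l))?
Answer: -4060 + 520*sqrt(5) ≈ -2897.2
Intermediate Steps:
G(l) = 7 - sqrt(5 + 2*l) (G(l) = 7 - sqrt(l + (5 + l)) = 7 - sqrt(5 + 2*l))
b(Q) = 1 + Q**2 + 12*Q
(64 + b(G(0)))*N(-16, 15) = (64 + (1 + (7 - sqrt(5 + 2*0))**2 + 12*(7 - sqrt(5 + 2*0))))*(-4 - 16) = (64 + (1 + (7 - sqrt(5 + 0))**2 + 12*(7 - sqrt(5 + 0))))*(-20) = (64 + (1 + (7 - sqrt(5))**2 + 12*(7 - sqrt(5))))*(-20) = (64 + (1 + (7 - sqrt(5))**2 + (84 - 12*sqrt(5))))*(-20) = (64 + (85 + (7 - sqrt(5))**2 - 12*sqrt(5)))*(-20) = (149 + (7 - sqrt(5))**2 - 12*sqrt(5))*(-20) = -2980 - 20*(7 - sqrt(5))**2 + 240*sqrt(5)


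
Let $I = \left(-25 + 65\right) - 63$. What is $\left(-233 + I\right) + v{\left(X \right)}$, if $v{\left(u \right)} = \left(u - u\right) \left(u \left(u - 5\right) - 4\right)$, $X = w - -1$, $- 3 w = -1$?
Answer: $-256$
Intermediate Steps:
$w = \frac{1}{3}$ ($w = \left(- \frac{1}{3}\right) \left(-1\right) = \frac{1}{3} \approx 0.33333$)
$X = \frac{4}{3}$ ($X = \frac{1}{3} - -1 = \frac{1}{3} + 1 = \frac{4}{3} \approx 1.3333$)
$v{\left(u \right)} = 0$ ($v{\left(u \right)} = 0 \left(u \left(-5 + u\right) - 4\right) = 0 \left(-4 + u \left(-5 + u\right)\right) = 0$)
$I = -23$ ($I = 40 - 63 = -23$)
$\left(-233 + I\right) + v{\left(X \right)} = \left(-233 - 23\right) + 0 = -256 + 0 = -256$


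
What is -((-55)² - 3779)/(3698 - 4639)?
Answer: -754/941 ≈ -0.80128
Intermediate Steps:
-((-55)² - 3779)/(3698 - 4639) = -(3025 - 3779)/(-941) = -(-754)*(-1)/941 = -1*754/941 = -754/941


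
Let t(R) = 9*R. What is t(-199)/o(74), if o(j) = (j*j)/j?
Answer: -1791/74 ≈ -24.203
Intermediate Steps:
o(j) = j (o(j) = j**2/j = j)
t(-199)/o(74) = (9*(-199))/74 = -1791*1/74 = -1791/74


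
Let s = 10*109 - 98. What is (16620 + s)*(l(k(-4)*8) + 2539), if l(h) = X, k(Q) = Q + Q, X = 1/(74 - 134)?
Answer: 670748617/15 ≈ 4.4717e+7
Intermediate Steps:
X = -1/60 (X = 1/(-60) = -1/60 ≈ -0.016667)
k(Q) = 2*Q
s = 992 (s = 1090 - 98 = 992)
l(h) = -1/60
(16620 + s)*(l(k(-4)*8) + 2539) = (16620 + 992)*(-1/60 + 2539) = 17612*(152339/60) = 670748617/15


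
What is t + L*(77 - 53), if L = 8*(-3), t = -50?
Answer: -626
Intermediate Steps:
L = -24
t + L*(77 - 53) = -50 - 24*(77 - 53) = -50 - 24*24 = -50 - 576 = -626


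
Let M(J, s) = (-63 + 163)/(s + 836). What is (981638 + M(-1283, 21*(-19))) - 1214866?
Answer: -101920536/437 ≈ -2.3323e+5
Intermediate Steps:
M(J, s) = 100/(836 + s)
(981638 + M(-1283, 21*(-19))) - 1214866 = (981638 + 100/(836 + 21*(-19))) - 1214866 = (981638 + 100/(836 - 399)) - 1214866 = (981638 + 100/437) - 1214866 = 428975906/437 - 1214866 = -101920536/437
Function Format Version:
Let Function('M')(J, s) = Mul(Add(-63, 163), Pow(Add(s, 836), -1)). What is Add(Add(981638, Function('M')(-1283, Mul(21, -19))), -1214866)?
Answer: Rational(-101920536, 437) ≈ -2.3323e+5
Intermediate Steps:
Function('M')(J, s) = Mul(100, Pow(Add(836, s), -1))
Add(Add(981638, Function('M')(-1283, Mul(21, -19))), -1214866) = Add(Add(981638, Mul(100, Pow(Add(836, Mul(21, -19)), -1))), -1214866) = Add(Add(981638, Mul(100, Pow(Add(836, -399), -1))), -1214866) = Add(Add(981638, Mul(100, Pow(437, -1))), -1214866) = Add(Add(981638, Mul(100, Rational(1, 437))), -1214866) = Add(Add(981638, Rational(100, 437)), -1214866) = Add(Rational(428975906, 437), -1214866) = Rational(-101920536, 437)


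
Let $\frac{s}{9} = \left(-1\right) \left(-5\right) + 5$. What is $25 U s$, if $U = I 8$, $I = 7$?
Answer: $126000$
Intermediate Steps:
$s = 90$ ($s = 9 \left(\left(-1\right) \left(-5\right) + 5\right) = 9 \left(5 + 5\right) = 9 \cdot 10 = 90$)
$U = 56$ ($U = 7 \cdot 8 = 56$)
$25 U s = 25 \cdot 56 \cdot 90 = 1400 \cdot 90 = 126000$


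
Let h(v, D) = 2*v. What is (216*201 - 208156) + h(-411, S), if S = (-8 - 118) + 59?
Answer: -165562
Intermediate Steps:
S = -67 (S = -126 + 59 = -67)
(216*201 - 208156) + h(-411, S) = (216*201 - 208156) + 2*(-411) = (43416 - 208156) - 822 = -164740 - 822 = -165562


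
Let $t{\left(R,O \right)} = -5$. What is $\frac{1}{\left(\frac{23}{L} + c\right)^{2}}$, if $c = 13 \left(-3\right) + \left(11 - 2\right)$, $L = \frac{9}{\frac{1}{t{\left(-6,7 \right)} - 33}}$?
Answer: $\frac{116964}{105740089} \approx 0.0011061$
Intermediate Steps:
$L = -342$ ($L = \frac{9}{\frac{1}{-5 - 33}} = \frac{9}{\frac{1}{-38}} = \frac{9}{- \frac{1}{38}} = 9 \left(-38\right) = -342$)
$c = -30$ ($c = -39 + 9 = -30$)
$\frac{1}{\left(\frac{23}{L} + c\right)^{2}} = \frac{1}{\left(\frac{23}{-342} - 30\right)^{2}} = \frac{1}{\left(23 \left(- \frac{1}{342}\right) - 30\right)^{2}} = \frac{1}{\left(- \frac{23}{342} - 30\right)^{2}} = \frac{1}{\left(- \frac{10283}{342}\right)^{2}} = \frac{1}{\frac{105740089}{116964}} = \frac{116964}{105740089}$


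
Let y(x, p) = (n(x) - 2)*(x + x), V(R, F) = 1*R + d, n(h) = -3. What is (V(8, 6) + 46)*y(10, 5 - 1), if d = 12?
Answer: -6600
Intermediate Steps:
V(R, F) = 12 + R (V(R, F) = 1*R + 12 = R + 12 = 12 + R)
y(x, p) = -10*x (y(x, p) = (-3 - 2)*(x + x) = -10*x)
(V(8, 6) + 46)*y(10, 5 - 1) = ((12 + 8) + 46)*(-10*10) = (20 + 46)*(-100) = 66*(-100) = -6600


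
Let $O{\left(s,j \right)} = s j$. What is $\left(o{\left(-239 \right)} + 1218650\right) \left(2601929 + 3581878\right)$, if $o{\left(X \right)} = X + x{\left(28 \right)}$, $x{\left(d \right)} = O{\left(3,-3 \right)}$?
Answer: $7534362816414$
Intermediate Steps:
$O{\left(s,j \right)} = j s$
$x{\left(d \right)} = -9$ ($x{\left(d \right)} = \left(-3\right) 3 = -9$)
$o{\left(X \right)} = -9 + X$ ($o{\left(X \right)} = X - 9 = -9 + X$)
$\left(o{\left(-239 \right)} + 1218650\right) \left(2601929 + 3581878\right) = \left(\left(-9 - 239\right) + 1218650\right) \left(2601929 + 3581878\right) = \left(-248 + 1218650\right) 6183807 = 1218402 \cdot 6183807 = 7534362816414$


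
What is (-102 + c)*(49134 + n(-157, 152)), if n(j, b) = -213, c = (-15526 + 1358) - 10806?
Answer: -1226742996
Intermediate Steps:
c = -24974 (c = -14168 - 10806 = -24974)
(-102 + c)*(49134 + n(-157, 152)) = (-102 - 24974)*(49134 - 213) = -25076*48921 = -1226742996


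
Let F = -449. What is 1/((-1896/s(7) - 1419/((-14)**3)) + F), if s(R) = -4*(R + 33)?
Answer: -13720/5990603 ≈ -0.0022903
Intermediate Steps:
s(R) = -132 - 4*R (s(R) = -4*(33 + R) = -132 - 4*R)
1/((-1896/s(7) - 1419/((-14)**3)) + F) = 1/((-1896/(-132 - 4*7) - 1419/((-14)**3)) - 449) = 1/((-1896/(-132 - 28) - 1419/(-2744)) - 449) = 1/((-1896/(-160) - 1419*(-1/2744)) - 449) = 1/((-1896*(-1/160) + 1419/2744) - 449) = 1/((237/20 + 1419/2744) - 449) = 1/(169677/13720 - 449) = 1/(-5990603/13720) = -13720/5990603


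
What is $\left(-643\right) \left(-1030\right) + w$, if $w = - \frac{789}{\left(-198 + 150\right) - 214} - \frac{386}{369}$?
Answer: $\frac{64029062629}{96678} \approx 6.6229 \cdot 10^{5}$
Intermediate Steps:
$w = \frac{190009}{96678}$ ($w = - \frac{789}{-48 - 214} - \frac{386}{369} = - \frac{789}{-262} - \frac{386}{369} = \left(-789\right) \left(- \frac{1}{262}\right) - \frac{386}{369} = \frac{789}{262} - \frac{386}{369} = \frac{190009}{96678} \approx 1.9654$)
$\left(-643\right) \left(-1030\right) + w = \left(-643\right) \left(-1030\right) + \frac{190009}{96678} = 662290 + \frac{190009}{96678} = \frac{64029062629}{96678}$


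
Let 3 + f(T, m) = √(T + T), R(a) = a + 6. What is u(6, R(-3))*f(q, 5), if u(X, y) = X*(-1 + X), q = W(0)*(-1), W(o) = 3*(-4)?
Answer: -90 + 60*√6 ≈ 56.969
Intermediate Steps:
W(o) = -12
R(a) = 6 + a
q = 12 (q = -12*(-1) = 12)
f(T, m) = -3 + √2*√T (f(T, m) = -3 + √(T + T) = -3 + √(2*T) = -3 + √2*√T)
u(6, R(-3))*f(q, 5) = (6*(-1 + 6))*(-3 + √2*√12) = (6*5)*(-3 + √2*(2*√3)) = 30*(-3 + 2*√6) = -90 + 60*√6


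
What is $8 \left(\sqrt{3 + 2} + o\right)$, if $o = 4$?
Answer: $32 + 8 \sqrt{5} \approx 49.889$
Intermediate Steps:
$8 \left(\sqrt{3 + 2} + o\right) = 8 \left(\sqrt{3 + 2} + 4\right) = 8 \left(\sqrt{5} + 4\right) = 8 \left(4 + \sqrt{5}\right) = 32 + 8 \sqrt{5}$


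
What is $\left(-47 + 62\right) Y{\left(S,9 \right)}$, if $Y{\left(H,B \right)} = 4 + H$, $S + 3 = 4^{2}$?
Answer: $255$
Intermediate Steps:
$S = 13$ ($S = -3 + 4^{2} = -3 + 16 = 13$)
$\left(-47 + 62\right) Y{\left(S,9 \right)} = \left(-47 + 62\right) \left(4 + 13\right) = 15 \cdot 17 = 255$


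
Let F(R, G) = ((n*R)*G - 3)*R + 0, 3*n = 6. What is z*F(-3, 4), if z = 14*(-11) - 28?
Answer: -14742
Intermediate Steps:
n = 2 (n = (⅓)*6 = 2)
z = -182 (z = -154 - 28 = -182)
F(R, G) = R*(-3 + 2*G*R) (F(R, G) = ((2*R)*G - 3)*R + 0 = (2*G*R - 3)*R + 0 = (-3 + 2*G*R)*R + 0 = R*(-3 + 2*G*R) + 0 = R*(-3 + 2*G*R))
z*F(-3, 4) = -(-546)*(-3 + 2*4*(-3)) = -(-546)*(-3 - 24) = -(-546)*(-27) = -182*81 = -14742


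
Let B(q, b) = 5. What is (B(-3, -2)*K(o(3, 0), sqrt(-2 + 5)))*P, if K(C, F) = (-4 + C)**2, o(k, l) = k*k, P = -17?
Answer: -2125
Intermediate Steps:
o(k, l) = k**2
(B(-3, -2)*K(o(3, 0), sqrt(-2 + 5)))*P = (5*(-4 + 3**2)**2)*(-17) = (5*(-4 + 9)**2)*(-17) = (5*5**2)*(-17) = (5*25)*(-17) = 125*(-17) = -2125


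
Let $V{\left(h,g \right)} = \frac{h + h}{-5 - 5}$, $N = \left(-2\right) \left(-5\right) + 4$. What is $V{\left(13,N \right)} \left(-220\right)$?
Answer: $572$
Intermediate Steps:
$N = 14$ ($N = 10 + 4 = 14$)
$V{\left(h,g \right)} = - \frac{h}{5}$ ($V{\left(h,g \right)} = \frac{2 h}{-10} = 2 h \left(- \frac{1}{10}\right) = - \frac{h}{5}$)
$V{\left(13,N \right)} \left(-220\right) = \left(- \frac{1}{5}\right) 13 \left(-220\right) = \left(- \frac{13}{5}\right) \left(-220\right) = 572$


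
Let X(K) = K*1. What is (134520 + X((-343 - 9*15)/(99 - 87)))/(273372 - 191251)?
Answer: 806881/492726 ≈ 1.6376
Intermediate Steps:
X(K) = K
(134520 + X((-343 - 9*15)/(99 - 87)))/(273372 - 191251) = (134520 + (-343 - 9*15)/(99 - 87))/(273372 - 191251) = (134520 + (-343 - 135)/12)/82121 = (134520 - 478*1/12)*(1/82121) = (134520 - 239/6)*(1/82121) = (806881/6)*(1/82121) = 806881/492726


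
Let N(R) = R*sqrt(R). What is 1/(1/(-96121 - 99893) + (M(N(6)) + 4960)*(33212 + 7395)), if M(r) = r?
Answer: 7738499601027665106/1558603091837108400346457377 - 9361088227049832*sqrt(6)/1558603091837108400346457377 ≈ 4.9503e-9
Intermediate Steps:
N(R) = R**(3/2)
1/(1/(-96121 - 99893) + (M(N(6)) + 4960)*(33212 + 7395)) = 1/(1/(-96121 - 99893) + (6**(3/2) + 4960)*(33212 + 7395)) = 1/(1/(-196014) + (6*sqrt(6) + 4960)*40607) = 1/(-1/196014 + (4960 + 6*sqrt(6))*40607) = 1/(-1/196014 + (201410720 + 243642*sqrt(6))) = 1/(39479320870079/196014 + 243642*sqrt(6))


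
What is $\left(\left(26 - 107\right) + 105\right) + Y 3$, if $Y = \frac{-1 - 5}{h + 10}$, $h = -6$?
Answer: $\frac{39}{2} \approx 19.5$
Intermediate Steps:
$Y = - \frac{3}{2}$ ($Y = \frac{-1 - 5}{-6 + 10} = - \frac{6}{4} = \left(-6\right) \frac{1}{4} = - \frac{3}{2} \approx -1.5$)
$\left(\left(26 - 107\right) + 105\right) + Y 3 = \left(\left(26 - 107\right) + 105\right) - \frac{9}{2} = \left(-81 + 105\right) - \frac{9}{2} = 24 - \frac{9}{2} = \frac{39}{2}$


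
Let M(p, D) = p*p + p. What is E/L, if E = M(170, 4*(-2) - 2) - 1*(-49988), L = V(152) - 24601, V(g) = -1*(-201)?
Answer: -39529/12200 ≈ -3.2401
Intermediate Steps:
M(p, D) = p + p² (M(p, D) = p² + p = p + p²)
V(g) = 201
L = -24400 (L = 201 - 24601 = -24400)
E = 79058 (E = 170*(1 + 170) - 1*(-49988) = 170*171 + 49988 = 29070 + 49988 = 79058)
E/L = 79058/(-24400) = 79058*(-1/24400) = -39529/12200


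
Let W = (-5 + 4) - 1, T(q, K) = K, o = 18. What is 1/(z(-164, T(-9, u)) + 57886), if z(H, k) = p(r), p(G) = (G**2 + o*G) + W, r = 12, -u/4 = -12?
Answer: 1/58244 ≈ 1.7169e-5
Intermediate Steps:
u = 48 (u = -4*(-12) = 48)
W = -2 (W = -1 - 1 = -2)
p(G) = -2 + G**2 + 18*G (p(G) = (G**2 + 18*G) - 2 = -2 + G**2 + 18*G)
z(H, k) = 358 (z(H, k) = -2 + 12**2 + 18*12 = -2 + 144 + 216 = 358)
1/(z(-164, T(-9, u)) + 57886) = 1/(358 + 57886) = 1/58244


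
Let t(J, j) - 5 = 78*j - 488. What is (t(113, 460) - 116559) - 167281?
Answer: -248443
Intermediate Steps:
t(J, j) = -483 + 78*j (t(J, j) = 5 + (78*j - 488) = 5 + (-488 + 78*j) = -483 + 78*j)
(t(113, 460) - 116559) - 167281 = ((-483 + 78*460) - 116559) - 167281 = ((-483 + 35880) - 116559) - 167281 = (35397 - 116559) - 167281 = -81162 - 167281 = -248443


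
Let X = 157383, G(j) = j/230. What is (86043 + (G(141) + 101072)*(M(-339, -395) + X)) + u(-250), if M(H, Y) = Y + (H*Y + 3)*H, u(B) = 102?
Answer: -525815074302637/115 ≈ -4.5723e+12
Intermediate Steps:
G(j) = j/230 (G(j) = j*(1/230) = j/230)
M(H, Y) = Y + H*(3 + H*Y) (M(H, Y) = Y + (3 + H*Y)*H = Y + H*(3 + H*Y))
(86043 + (G(141) + 101072)*(M(-339, -395) + X)) + u(-250) = (86043 + ((1/230)*141 + 101072)*((-395 + 3*(-339) - 395*(-339)²) + 157383)) + 102 = (86043 + (141/230 + 101072)*((-395 - 1017 - 395*114921) + 157383)) + 102 = (86043 + 23246701*((-395 - 1017 - 45393795) + 157383)/230) + 102 = (86043 + 23246701*(-45395207 + 157383)/230) + 102 = (86043 + (23246701/230)*(-45237824)) + 102 = (86043 - 525815084209312/115) + 102 = -525815074314367/115 + 102 = -525815074302637/115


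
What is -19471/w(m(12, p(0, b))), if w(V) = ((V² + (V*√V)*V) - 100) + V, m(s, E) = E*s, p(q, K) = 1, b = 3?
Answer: 136297/30712 - 175239*√3/7678 ≈ -35.094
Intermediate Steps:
w(V) = -100 + V + V² + V^(5/2) (w(V) = ((V² + V^(3/2)*V) - 100) + V = ((V² + V^(5/2)) - 100) + V = (-100 + V² + V^(5/2)) + V = -100 + V + V² + V^(5/2))
-19471/w(m(12, p(0, b))) = -19471/(-100 + 1*12 + (1*12)² + (1*12)^(5/2)) = -19471/(-100 + 12 + 12² + 12^(5/2)) = -19471/(-100 + 12 + 144 + 288*√3) = -19471/(56 + 288*√3)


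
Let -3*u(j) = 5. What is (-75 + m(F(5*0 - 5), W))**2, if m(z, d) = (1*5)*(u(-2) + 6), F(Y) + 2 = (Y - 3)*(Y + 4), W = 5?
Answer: 25600/9 ≈ 2844.4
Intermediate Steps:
u(j) = -5/3 (u(j) = -1/3*5 = -5/3)
F(Y) = -2 + (-3 + Y)*(4 + Y) (F(Y) = -2 + (Y - 3)*(Y + 4) = -2 + (-3 + Y)*(4 + Y))
m(z, d) = 65/3 (m(z, d) = (1*5)*(-5/3 + 6) = 5*(13/3) = 65/3)
(-75 + m(F(5*0 - 5), W))**2 = (-75 + 65/3)**2 = (-160/3)**2 = 25600/9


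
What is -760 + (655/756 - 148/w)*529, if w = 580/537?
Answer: -7979159381/109620 ≈ -72789.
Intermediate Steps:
w = 580/537 (w = 580*(1/537) = 580/537 ≈ 1.0801)
-760 + (655/756 - 148/w)*529 = -760 + (655/756 - 148/580/537)*529 = -760 + (655*(1/756) - 148*537/580)*529 = -760 + (655/756 - 19869/145)*529 = -760 - 14925989/109620*529 = -760 - 7895848181/109620 = -7979159381/109620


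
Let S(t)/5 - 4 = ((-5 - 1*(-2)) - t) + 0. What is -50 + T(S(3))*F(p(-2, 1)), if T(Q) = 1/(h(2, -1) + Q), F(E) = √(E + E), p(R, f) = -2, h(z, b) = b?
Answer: -50 - 2*I/11 ≈ -50.0 - 0.18182*I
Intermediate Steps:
F(E) = √2*√E (F(E) = √(2*E) = √2*√E)
S(t) = 5 - 5*t (S(t) = 20 + 5*(((-5 - 1*(-2)) - t) + 0) = 20 + 5*(((-5 + 2) - t) + 0) = 20 + 5*((-3 - t) + 0) = 20 + 5*(-3 - t) = 20 + (-15 - 5*t) = 5 - 5*t)
T(Q) = 1/(-1 + Q)
-50 + T(S(3))*F(p(-2, 1)) = -50 + (√2*√(-2))/(-1 + (5 - 5*3)) = -50 + (√2*(I*√2))/(-1 + (5 - 15)) = -50 + (2*I)/(-1 - 10) = -50 + (2*I)/(-11) = -50 - 2*I/11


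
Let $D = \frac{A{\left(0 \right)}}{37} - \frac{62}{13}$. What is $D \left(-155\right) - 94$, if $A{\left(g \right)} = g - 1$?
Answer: $\frac{312371}{481} \approx 649.42$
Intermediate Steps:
$A{\left(g \right)} = -1 + g$
$D = - \frac{2307}{481}$ ($D = \frac{-1 + 0}{37} - \frac{62}{13} = \left(-1\right) \frac{1}{37} - \frac{62}{13} = - \frac{1}{37} - \frac{62}{13} = - \frac{2307}{481} \approx -4.7963$)
$D \left(-155\right) - 94 = \left(- \frac{2307}{481}\right) \left(-155\right) - 94 = \frac{357585}{481} - 94 = \frac{312371}{481}$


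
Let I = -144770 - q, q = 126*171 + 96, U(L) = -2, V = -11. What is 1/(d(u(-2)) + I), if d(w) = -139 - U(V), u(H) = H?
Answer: -1/166549 ≈ -6.0042e-6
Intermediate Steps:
q = 21642 (q = 21546 + 96 = 21642)
d(w) = -137 (d(w) = -139 - 1*(-2) = -139 + 2 = -137)
I = -166412 (I = -144770 - 1*21642 = -144770 - 21642 = -166412)
1/(d(u(-2)) + I) = 1/(-137 - 166412) = 1/(-166549) = -1/166549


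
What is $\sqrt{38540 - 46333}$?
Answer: $i \sqrt{7793} \approx 88.278 i$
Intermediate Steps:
$\sqrt{38540 - 46333} = \sqrt{-7793} = i \sqrt{7793}$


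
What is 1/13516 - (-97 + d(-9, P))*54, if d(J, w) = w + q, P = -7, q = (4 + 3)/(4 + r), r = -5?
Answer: 81014905/13516 ≈ 5994.0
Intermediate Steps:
q = -7 (q = (4 + 3)/(4 - 5) = 7/(-1) = 7*(-1) = -7)
d(J, w) = -7 + w (d(J, w) = w - 7 = -7 + w)
1/13516 - (-97 + d(-9, P))*54 = 1/13516 - (-97 + (-7 - 7))*54 = 1/13516 - (-97 - 14)*54 = 1/13516 - (-111)*54 = 1/13516 - 1*(-5994) = 1/13516 + 5994 = 81014905/13516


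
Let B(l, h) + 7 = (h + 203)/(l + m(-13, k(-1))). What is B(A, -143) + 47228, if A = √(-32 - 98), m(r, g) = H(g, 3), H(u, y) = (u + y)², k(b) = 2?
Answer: 7130671/151 - 12*I*√130/151 ≈ 47223.0 - 0.9061*I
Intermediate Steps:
m(r, g) = (3 + g)² (m(r, g) = (g + 3)² = (3 + g)²)
A = I*√130 (A = √(-130) = I*√130 ≈ 11.402*I)
B(l, h) = -7 + (203 + h)/(25 + l) (B(l, h) = -7 + (h + 203)/(l + (3 + 2)²) = -7 + (203 + h)/(l + 5²) = -7 + (203 + h)/(l + 25) = -7 + (203 + h)/(25 + l))
B(A, -143) + 47228 = (28 - 143 - 7*I*√130)/(25 + I*√130) + 47228 = (-115 - 7*I*√130)/(25 + I*√130) + 47228 = 47228 + (-115 - 7*I*√130)/(25 + I*√130)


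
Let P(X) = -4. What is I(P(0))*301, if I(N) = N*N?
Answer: 4816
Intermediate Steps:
I(N) = N²
I(P(0))*301 = (-4)²*301 = 16*301 = 4816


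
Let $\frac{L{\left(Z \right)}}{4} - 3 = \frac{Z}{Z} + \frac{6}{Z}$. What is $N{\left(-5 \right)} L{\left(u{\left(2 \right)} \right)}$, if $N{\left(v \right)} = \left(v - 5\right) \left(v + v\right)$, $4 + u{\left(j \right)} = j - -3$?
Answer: $4000$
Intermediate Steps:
$u{\left(j \right)} = -1 + j$ ($u{\left(j \right)} = -4 + \left(j - -3\right) = -4 + \left(j + 3\right) = -4 + \left(3 + j\right) = -1 + j$)
$N{\left(v \right)} = 2 v \left(-5 + v\right)$ ($N{\left(v \right)} = \left(-5 + v\right) 2 v = 2 v \left(-5 + v\right)$)
$L{\left(Z \right)} = 16 + \frac{24}{Z}$ ($L{\left(Z \right)} = 12 + 4 \left(\frac{Z}{Z} + \frac{6}{Z}\right) = 12 + 4 \left(1 + \frac{6}{Z}\right) = 12 + \left(4 + \frac{24}{Z}\right) = 16 + \frac{24}{Z}$)
$N{\left(-5 \right)} L{\left(u{\left(2 \right)} \right)} = 2 \left(-5\right) \left(-5 - 5\right) \left(16 + \frac{24}{-1 + 2}\right) = 2 \left(-5\right) \left(-10\right) \left(16 + \frac{24}{1}\right) = 100 \left(16 + 24 \cdot 1\right) = 100 \left(16 + 24\right) = 100 \cdot 40 = 4000$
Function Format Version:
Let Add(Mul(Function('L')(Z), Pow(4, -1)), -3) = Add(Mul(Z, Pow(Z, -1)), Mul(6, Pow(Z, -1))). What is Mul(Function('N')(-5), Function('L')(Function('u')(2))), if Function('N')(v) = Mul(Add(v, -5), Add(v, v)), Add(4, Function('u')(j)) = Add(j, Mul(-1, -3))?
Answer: 4000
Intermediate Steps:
Function('u')(j) = Add(-1, j) (Function('u')(j) = Add(-4, Add(j, Mul(-1, -3))) = Add(-4, Add(j, 3)) = Add(-4, Add(3, j)) = Add(-1, j))
Function('N')(v) = Mul(2, v, Add(-5, v)) (Function('N')(v) = Mul(Add(-5, v), Mul(2, v)) = Mul(2, v, Add(-5, v)))
Function('L')(Z) = Add(16, Mul(24, Pow(Z, -1))) (Function('L')(Z) = Add(12, Mul(4, Add(Mul(Z, Pow(Z, -1)), Mul(6, Pow(Z, -1))))) = Add(12, Mul(4, Add(1, Mul(6, Pow(Z, -1))))) = Add(12, Add(4, Mul(24, Pow(Z, -1)))) = Add(16, Mul(24, Pow(Z, -1))))
Mul(Function('N')(-5), Function('L')(Function('u')(2))) = Mul(Mul(2, -5, Add(-5, -5)), Add(16, Mul(24, Pow(Add(-1, 2), -1)))) = Mul(Mul(2, -5, -10), Add(16, Mul(24, Pow(1, -1)))) = Mul(100, Add(16, Mul(24, 1))) = Mul(100, Add(16, 24)) = Mul(100, 40) = 4000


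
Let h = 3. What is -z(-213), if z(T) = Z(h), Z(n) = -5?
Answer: 5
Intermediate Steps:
z(T) = -5
-z(-213) = -1*(-5) = 5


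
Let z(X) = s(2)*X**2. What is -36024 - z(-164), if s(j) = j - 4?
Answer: 17768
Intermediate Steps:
s(j) = -4 + j
z(X) = -2*X**2 (z(X) = (-4 + 2)*X**2 = -2*X**2)
-36024 - z(-164) = -36024 - (-2)*(-164)**2 = -36024 - (-2)*26896 = -36024 - 1*(-53792) = -36024 + 53792 = 17768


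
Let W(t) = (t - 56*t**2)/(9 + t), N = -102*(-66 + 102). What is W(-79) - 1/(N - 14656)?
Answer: 640701067/128296 ≈ 4993.9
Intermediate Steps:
N = -3672 (N = -102*36 = -3672)
W(t) = (t - 56*t**2)/(9 + t)
W(-79) - 1/(N - 14656) = -79*(1 - 56*(-79))/(9 - 79) - 1/(-3672 - 14656) = -79*(1 + 4424)/(-70) - 1/(-18328) = -79*(-1/70)*4425 - 1*(-1/18328) = 69915/14 + 1/18328 = 640701067/128296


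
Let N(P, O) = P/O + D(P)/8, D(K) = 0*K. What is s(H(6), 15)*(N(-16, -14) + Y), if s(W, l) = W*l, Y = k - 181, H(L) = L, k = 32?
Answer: -93150/7 ≈ -13307.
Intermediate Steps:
D(K) = 0
Y = -149 (Y = 32 - 181 = -149)
N(P, O) = P/O (N(P, O) = P/O + 0/8 = P/O + 0*(⅛) = P/O + 0 = P/O)
s(H(6), 15)*(N(-16, -14) + Y) = (6*15)*(-16/(-14) - 149) = 90*(-16*(-1/14) - 149) = 90*(8/7 - 149) = 90*(-1035/7) = -93150/7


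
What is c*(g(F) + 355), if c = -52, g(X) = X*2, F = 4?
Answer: -18876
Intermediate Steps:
g(X) = 2*X
c*(g(F) + 355) = -52*(2*4 + 355) = -52*(8 + 355) = -52*363 = -18876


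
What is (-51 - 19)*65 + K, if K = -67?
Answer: -4617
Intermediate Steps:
(-51 - 19)*65 + K = (-51 - 19)*65 - 67 = -70*65 - 67 = -4550 - 67 = -4617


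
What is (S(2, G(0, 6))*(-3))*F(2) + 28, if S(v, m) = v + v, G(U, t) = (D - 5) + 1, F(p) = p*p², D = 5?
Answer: -68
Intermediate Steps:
F(p) = p³
G(U, t) = 1 (G(U, t) = (5 - 5) + 1 = 0 + 1 = 1)
S(v, m) = 2*v
(S(2, G(0, 6))*(-3))*F(2) + 28 = ((2*2)*(-3))*2³ + 28 = (4*(-3))*8 + 28 = -12*8 + 28 = -96 + 28 = -68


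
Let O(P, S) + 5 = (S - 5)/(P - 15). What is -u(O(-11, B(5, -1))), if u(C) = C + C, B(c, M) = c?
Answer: 10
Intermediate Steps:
O(P, S) = -5 + (-5 + S)/(-15 + P) (O(P, S) = -5 + (S - 5)/(P - 15) = -5 + (-5 + S)/(-15 + P))
u(C) = 2*C
-u(O(-11, B(5, -1))) = -2*(70 + 5 - 5*(-11))/(-15 - 11) = -2*(70 + 5 + 55)/(-26) = -2*(-1/26*130) = -2*(-5) = -1*(-10) = 10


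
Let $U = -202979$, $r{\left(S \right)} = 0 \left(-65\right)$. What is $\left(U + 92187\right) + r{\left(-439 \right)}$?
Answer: $-110792$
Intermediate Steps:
$r{\left(S \right)} = 0$
$\left(U + 92187\right) + r{\left(-439 \right)} = \left(-202979 + 92187\right) + 0 = -110792 + 0 = -110792$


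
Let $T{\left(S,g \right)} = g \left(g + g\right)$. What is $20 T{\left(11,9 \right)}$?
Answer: $3240$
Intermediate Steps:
$T{\left(S,g \right)} = 2 g^{2}$ ($T{\left(S,g \right)} = g 2 g = 2 g^{2}$)
$20 T{\left(11,9 \right)} = 20 \cdot 2 \cdot 9^{2} = 20 \cdot 2 \cdot 81 = 20 \cdot 162 = 3240$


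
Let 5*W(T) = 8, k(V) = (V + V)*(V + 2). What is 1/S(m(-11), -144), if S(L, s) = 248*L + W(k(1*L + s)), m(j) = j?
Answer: -5/13632 ≈ -0.00036678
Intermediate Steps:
k(V) = 2*V*(2 + V) (k(V) = (2*V)*(2 + V) = 2*V*(2 + V))
W(T) = 8/5 (W(T) = (⅕)*8 = 8/5)
S(L, s) = 8/5 + 248*L (S(L, s) = 248*L + 8/5 = 8/5 + 248*L)
1/S(m(-11), -144) = 1/(8/5 + 248*(-11)) = 1/(8/5 - 2728) = 1/(-13632/5) = -5/13632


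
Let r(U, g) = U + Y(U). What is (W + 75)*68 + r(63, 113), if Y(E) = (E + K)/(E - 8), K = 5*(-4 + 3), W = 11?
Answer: 325163/55 ≈ 5912.1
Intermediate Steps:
K = -5 (K = 5*(-1) = -5)
Y(E) = (-5 + E)/(-8 + E) (Y(E) = (E - 5)/(E - 8) = (-5 + E)/(-8 + E))
r(U, g) = U + (-5 + U)/(-8 + U)
(W + 75)*68 + r(63, 113) = (11 + 75)*68 + (-5 + 63 + 63*(-8 + 63))/(-8 + 63) = 86*68 + (-5 + 63 + 63*55)/55 = 5848 + (-5 + 63 + 3465)/55 = 5848 + (1/55)*3523 = 5848 + 3523/55 = 325163/55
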